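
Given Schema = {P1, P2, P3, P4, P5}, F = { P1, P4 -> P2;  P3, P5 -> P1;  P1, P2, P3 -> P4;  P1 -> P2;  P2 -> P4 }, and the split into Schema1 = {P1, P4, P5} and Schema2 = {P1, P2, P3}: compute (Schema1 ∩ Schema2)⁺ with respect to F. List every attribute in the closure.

Schema1 ∩ Schema2 = {P1}.
P1 → P2 applies, adding P2
P2 → P4 applies, adding P4
Closure: {P1, P2, P4}.

P1, P2, P4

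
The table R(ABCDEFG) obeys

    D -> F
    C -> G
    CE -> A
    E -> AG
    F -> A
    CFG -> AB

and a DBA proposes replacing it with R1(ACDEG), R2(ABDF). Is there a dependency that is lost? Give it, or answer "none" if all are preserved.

Check CFG → AB: no single fragment contains all of {ABCFG}, and the restricted closure of {CFG} across the fragments never reaches {AB}.
D → F is preserved.
C → G is preserved.
CE → A is preserved.
E → AG is preserved.
F → A is preserved.

CFG -> AB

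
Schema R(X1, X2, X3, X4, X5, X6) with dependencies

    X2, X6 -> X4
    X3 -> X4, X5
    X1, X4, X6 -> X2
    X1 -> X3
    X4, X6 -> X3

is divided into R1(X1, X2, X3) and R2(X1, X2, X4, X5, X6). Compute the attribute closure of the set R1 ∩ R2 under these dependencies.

R1 ∩ R2 = {X1, X2}.
X1 → X3 applies, adding X3
X3 → X4, X5 applies, adding X4, X5
Closure: {X1, X2, X3, X4, X5}.

X1, X2, X3, X4, X5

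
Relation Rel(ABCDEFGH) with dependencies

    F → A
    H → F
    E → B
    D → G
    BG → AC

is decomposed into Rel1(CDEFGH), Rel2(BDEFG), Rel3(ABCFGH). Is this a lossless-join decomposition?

Yes

Chase test. Columns are ABCDEFGH; row i has aⱼ where attribute j ∈ Reli, else bᵢⱼ.
Initial tableau (one row per fragment):
  row 1: b11 b12 a3 a4 a5 a6 a7 a8
  row 2: b21 a2 b23 a4 a5 a6 a7 b28
  row 3: a1 a2 a3 b34 b35 a6 a7 a8
Rows 1 and 2 agree on F; apply F→A and equate their A entries.
Rows 1 and 3 agree on F; apply F→A and equate their A entries.
Rows 1 and 2 agree on E; apply E→B and equate their B entries.
Rows 1 and 2 agree on BG; apply BG→AC and equate their AC entries.
Row 1 is now all distinguished symbols — the join is lossless.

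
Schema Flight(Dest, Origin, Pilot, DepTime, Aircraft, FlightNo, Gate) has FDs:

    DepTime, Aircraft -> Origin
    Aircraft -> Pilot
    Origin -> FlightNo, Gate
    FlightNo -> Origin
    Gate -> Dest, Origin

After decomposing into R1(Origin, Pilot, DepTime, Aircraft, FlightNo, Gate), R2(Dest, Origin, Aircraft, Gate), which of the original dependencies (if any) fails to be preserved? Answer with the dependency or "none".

none

DepTime, Aircraft → Origin lies within R1.
Aircraft → Pilot lies within R1.
Origin → FlightNo, Gate lies within R1.
FlightNo → Origin lies within R1.
Gate → Dest, Origin lies within R2.
Every dependency is enforceable on the fragments, so the decomposition is dependency-preserving.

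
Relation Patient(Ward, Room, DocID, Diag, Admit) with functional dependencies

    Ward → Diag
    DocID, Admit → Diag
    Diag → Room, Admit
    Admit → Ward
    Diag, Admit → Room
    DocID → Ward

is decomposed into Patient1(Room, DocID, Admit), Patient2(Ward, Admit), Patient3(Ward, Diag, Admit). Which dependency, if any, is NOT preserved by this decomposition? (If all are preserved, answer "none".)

none

Ward → Diag lies within Patient3.
DocID, Admit → Diag: restricted closure across fragments reaches Diag.
Diag → Room, Admit: restricted closure across fragments reaches Room, Admit.
Admit → Ward lies within Patient2.
Diag, Admit → Room: restricted closure across fragments reaches Room.
DocID → Ward: restricted closure across fragments reaches Ward.
Every dependency is enforceable on the fragments, so the decomposition is dependency-preserving.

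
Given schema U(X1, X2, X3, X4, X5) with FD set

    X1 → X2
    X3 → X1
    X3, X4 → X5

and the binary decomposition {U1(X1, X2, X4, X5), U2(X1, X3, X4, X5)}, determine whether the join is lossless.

Common attributes: U1 ∩ U2 = {X1, X4, X5}.
Closure of {X1, X4, X5}: X1 → X2 applies, adding X2. So (X1, X4, X5)⁺ = {X1, X2, X4, X5}.
This closure contains every attribute of U1, so U1 ∩ U2 → U1. The join is lossless.

Yes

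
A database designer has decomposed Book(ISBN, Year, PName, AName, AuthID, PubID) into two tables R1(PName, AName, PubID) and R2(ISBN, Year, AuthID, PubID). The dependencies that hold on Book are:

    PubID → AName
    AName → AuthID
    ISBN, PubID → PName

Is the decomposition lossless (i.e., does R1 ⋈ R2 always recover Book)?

No

Common attributes: R1 ∩ R2 = {PubID}.
Closure of {PubID}: PubID → AName applies, adding AName; AName → AuthID applies, adding AuthID. So (PubID)⁺ = {AName, AuthID, PubID}.
The closure contains neither all of R1 = {PName, AName, PubID} nor all of R2 = {ISBN, Year, AuthID, PubID}, so the common attributes are not a superkey of either fragment. The join is lossy.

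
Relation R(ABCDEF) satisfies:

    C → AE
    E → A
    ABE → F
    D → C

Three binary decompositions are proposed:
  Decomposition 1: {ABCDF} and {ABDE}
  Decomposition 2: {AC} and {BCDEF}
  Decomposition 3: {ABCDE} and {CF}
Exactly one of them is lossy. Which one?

Decomposition 3

Decomposition 1: common = {ABD}, closure = {ABCDEF} → lossless.
Decomposition 2: common = {C}, closure = {ACE} → lossless.
Decomposition 3: common = {C}, closure = {ACE} → lossy.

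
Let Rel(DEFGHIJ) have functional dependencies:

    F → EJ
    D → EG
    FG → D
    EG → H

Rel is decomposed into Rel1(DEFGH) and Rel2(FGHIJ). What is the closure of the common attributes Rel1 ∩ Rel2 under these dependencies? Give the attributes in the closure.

DEFGHJ

Rel1 ∩ Rel2 = {FGH}.
F → EJ applies, adding EJ
FG → D applies, adding D
Closure: {DEFGHJ}.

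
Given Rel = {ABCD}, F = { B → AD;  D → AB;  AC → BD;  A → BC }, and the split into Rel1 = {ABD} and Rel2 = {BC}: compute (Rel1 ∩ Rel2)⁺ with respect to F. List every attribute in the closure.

ABCD

Rel1 ∩ Rel2 = {B}.
B → AD applies, adding AD
A → BC applies, adding C
Closure: {ABCD}.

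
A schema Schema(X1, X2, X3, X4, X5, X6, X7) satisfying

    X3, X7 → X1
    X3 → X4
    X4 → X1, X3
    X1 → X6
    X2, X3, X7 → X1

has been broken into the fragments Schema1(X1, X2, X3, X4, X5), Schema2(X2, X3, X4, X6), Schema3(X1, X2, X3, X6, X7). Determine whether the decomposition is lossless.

Chase test. Columns are X1, X2, X3, X4, X5, X6, X7; row i has aⱼ where attribute j ∈ Schemai, else bᵢⱼ.
Initial tableau (one row per fragment):
  row 1: a1 a2 a3 a4 a5 b16 b17
  row 2: b21 a2 a3 a4 b25 a6 b27
  row 3: a1 a2 a3 b34 b35 a6 a7
Rows 1 and 3 agree on X3; apply X3→X4 and equate their X4 entries.
Rows 1 and 2 agree on X4; apply X4→X1, X3 and equate their X1, X3 entries.
Rows 1 and 2 agree on X1; apply X1→X6 and equate their X6 entries.
No row becomes fully distinguished — the join is lossy.

No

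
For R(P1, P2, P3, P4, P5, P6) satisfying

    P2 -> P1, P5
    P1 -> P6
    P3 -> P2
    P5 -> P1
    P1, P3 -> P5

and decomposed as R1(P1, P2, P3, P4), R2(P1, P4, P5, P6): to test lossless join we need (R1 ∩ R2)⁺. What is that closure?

R1 ∩ R2 = {P1, P4}.
P1 → P6 applies, adding P6
Closure: {P1, P4, P6}.

P1, P4, P6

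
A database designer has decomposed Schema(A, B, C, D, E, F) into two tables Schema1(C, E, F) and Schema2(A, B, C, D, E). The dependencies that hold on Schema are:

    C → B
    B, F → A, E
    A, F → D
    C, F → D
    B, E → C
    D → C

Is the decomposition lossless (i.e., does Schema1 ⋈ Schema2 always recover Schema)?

No

Common attributes: Schema1 ∩ Schema2 = {C, E}.
Closure of {C, E}: C → B applies, adding B. So (C, E)⁺ = {B, C, E}.
The closure contains neither all of Schema1 = {C, E, F} nor all of Schema2 = {A, B, C, D, E}, so the common attributes are not a superkey of either fragment. The join is lossy.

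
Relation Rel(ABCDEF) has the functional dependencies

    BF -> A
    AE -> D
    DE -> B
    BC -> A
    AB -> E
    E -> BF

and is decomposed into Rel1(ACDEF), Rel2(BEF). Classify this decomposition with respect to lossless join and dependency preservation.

Lossless test: (EF)⁺ = {ABDEF}, which contains all of one fragment — lossless.
Dependency preservation: the restricted closure of {BC} across the fragments never reaches {A}, so BC → A cannot be enforced without a join — not preserved.

lossless but not dependency-preserving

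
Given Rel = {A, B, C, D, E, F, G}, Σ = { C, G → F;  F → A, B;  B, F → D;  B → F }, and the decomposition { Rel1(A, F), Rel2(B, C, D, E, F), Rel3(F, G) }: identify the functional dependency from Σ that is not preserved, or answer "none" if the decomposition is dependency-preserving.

C, G → F

Check C, G → F: no single fragment contains all of {C, F, G}, and the restricted closure of {C, G} across the fragments never reaches {F}.
F → A, B is preserved.
B, F → D is preserved.
B → F is preserved.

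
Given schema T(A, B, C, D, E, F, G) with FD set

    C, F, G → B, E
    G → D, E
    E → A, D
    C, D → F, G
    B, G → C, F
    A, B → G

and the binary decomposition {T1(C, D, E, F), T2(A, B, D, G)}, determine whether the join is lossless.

No

Common attributes: T1 ∩ T2 = {D}.
No dependency enlarges {D}, so (D)⁺ = {D}.
The closure contains neither all of T1 = {C, D, E, F} nor all of T2 = {A, B, D, G}, so the common attributes are not a superkey of either fragment. The join is lossy.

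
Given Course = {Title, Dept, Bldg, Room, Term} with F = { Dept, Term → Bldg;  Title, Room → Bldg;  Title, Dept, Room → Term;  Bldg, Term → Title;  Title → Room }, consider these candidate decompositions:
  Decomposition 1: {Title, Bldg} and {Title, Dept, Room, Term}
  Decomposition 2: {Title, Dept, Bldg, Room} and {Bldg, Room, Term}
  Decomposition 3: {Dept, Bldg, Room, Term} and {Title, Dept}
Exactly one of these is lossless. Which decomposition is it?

Decomposition 1

Decomposition 1: common = {Title}, closure = {Title, Bldg, Room} → lossless.
Decomposition 2: common = {Bldg, Room}, closure = {Bldg, Room} → lossy.
Decomposition 3: common = {Dept}, closure = {Dept} → lossy.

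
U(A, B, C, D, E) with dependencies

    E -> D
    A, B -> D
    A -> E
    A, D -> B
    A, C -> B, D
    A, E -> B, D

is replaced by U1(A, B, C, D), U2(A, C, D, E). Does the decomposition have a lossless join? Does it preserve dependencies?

lossless and dependency-preserving

Lossless test: (A, C, D)⁺ = {A, B, C, D, E}, which contains all of one fragment — lossless.
Dependency preservation: A, E → B, D is not contained in any single fragment, but the restricted closure of its left-hand side across the fragments still reaches the right-hand side; the remaining FDs each lie inside some fragment. All dependencies are preserved.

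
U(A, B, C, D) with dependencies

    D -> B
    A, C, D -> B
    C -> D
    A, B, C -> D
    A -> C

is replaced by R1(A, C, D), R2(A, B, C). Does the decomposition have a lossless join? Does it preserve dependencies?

lossless but not dependency-preserving

Lossless test: (A, C)⁺ = {A, B, C, D}, which contains all of one fragment — lossless.
Dependency preservation: the restricted closure of {D} across the fragments never reaches {B}, so D → B cannot be enforced without a join — not preserved.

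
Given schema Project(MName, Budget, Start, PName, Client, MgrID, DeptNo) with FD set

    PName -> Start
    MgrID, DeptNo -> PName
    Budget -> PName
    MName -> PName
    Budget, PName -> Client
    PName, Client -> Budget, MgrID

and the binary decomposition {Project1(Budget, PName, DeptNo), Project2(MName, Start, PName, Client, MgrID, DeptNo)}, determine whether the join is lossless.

Common attributes: Project1 ∩ Project2 = {PName, DeptNo}.
Closure of {PName, DeptNo}: PName → Start applies, adding Start. So (PName, DeptNo)⁺ = {Start, PName, DeptNo}.
The closure contains neither all of Project1 = {Budget, PName, DeptNo} nor all of Project2 = {MName, Start, PName, Client, MgrID, DeptNo}, so the common attributes are not a superkey of either fragment. The join is lossy.

No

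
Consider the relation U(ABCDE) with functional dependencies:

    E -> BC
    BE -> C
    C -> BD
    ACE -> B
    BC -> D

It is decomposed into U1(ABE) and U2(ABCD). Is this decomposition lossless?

No

Common attributes: U1 ∩ U2 = {AB}.
No dependency enlarges {AB}, so (AB)⁺ = {AB}.
The closure contains neither all of U1 = {ABE} nor all of U2 = {ABCD}, so the common attributes are not a superkey of either fragment. The join is lossy.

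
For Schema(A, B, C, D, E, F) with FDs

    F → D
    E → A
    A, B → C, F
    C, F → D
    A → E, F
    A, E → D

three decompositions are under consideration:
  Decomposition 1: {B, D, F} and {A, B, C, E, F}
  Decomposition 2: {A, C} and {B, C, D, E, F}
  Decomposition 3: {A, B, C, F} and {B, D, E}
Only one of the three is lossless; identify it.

Decomposition 1: common = {B, F}, closure = {B, D, F} → lossless.
Decomposition 2: common = {C}, closure = {C} → lossy.
Decomposition 3: common = {B}, closure = {B} → lossy.

Decomposition 1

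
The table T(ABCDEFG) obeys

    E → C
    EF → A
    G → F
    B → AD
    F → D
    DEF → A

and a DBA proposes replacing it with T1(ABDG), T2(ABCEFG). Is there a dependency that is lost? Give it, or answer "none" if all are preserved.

Check F → D: no single fragment contains all of {DF}, and the restricted closure of {F} across the fragments never reaches {D}.
E → C is preserved.
EF → A is preserved.
G → F is preserved.
B → AD is preserved.
DEF → A is preserved.

F → D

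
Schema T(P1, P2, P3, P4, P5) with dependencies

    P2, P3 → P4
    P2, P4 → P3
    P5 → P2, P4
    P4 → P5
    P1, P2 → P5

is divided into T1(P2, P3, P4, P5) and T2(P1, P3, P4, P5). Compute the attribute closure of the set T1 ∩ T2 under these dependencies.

P2, P3, P4, P5

T1 ∩ T2 = {P3, P4, P5}.
P5 → P2, P4 applies, adding P2
Closure: {P2, P3, P4, P5}.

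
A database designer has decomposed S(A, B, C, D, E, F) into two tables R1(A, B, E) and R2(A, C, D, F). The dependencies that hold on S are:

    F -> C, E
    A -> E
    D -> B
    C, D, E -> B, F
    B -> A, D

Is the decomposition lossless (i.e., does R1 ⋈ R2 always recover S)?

No

Common attributes: R1 ∩ R2 = {A}.
Closure of {A}: A → E applies, adding E. So (A)⁺ = {A, E}.
The closure contains neither all of R1 = {A, B, E} nor all of R2 = {A, C, D, F}, so the common attributes are not a superkey of either fragment. The join is lossy.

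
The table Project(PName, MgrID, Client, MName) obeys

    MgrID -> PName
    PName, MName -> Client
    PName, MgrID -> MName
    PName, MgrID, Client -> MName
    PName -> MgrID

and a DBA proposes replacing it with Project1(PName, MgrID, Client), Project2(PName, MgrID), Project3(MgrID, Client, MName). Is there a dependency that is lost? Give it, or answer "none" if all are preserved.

none

MgrID → PName lies within Project1.
PName, MName → Client: restricted closure across fragments reaches Client.
PName, MgrID → MName: restricted closure across fragments reaches MName.
PName, MgrID, Client → MName: restricted closure across fragments reaches MName.
PName → MgrID lies within Project1.
Every dependency is enforceable on the fragments, so the decomposition is dependency-preserving.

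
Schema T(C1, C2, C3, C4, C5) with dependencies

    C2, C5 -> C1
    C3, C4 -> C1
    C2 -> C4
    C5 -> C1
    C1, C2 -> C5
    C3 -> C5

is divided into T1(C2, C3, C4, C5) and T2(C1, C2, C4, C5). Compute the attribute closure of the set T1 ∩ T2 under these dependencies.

T1 ∩ T2 = {C2, C4, C5}.
C2, C5 → C1 applies, adding C1
Closure: {C1, C2, C4, C5}.

C1, C2, C4, C5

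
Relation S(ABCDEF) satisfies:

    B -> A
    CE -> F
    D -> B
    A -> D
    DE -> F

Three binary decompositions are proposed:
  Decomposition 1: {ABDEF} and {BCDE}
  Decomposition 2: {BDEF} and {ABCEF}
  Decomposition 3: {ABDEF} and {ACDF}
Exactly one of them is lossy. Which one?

Decomposition 3

Decomposition 1: common = {BDE}, closure = {ABDEF} → lossless.
Decomposition 2: common = {BEF}, closure = {ABDEF} → lossless.
Decomposition 3: common = {ADF}, closure = {ABDF} → lossy.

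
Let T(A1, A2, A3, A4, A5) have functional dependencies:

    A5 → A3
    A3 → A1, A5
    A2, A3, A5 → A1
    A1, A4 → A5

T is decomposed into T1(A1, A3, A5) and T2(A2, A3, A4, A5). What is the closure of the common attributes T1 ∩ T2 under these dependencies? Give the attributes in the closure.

A1, A3, A5

T1 ∩ T2 = {A3, A5}.
A3 → A1, A5 applies, adding A1
Closure: {A1, A3, A5}.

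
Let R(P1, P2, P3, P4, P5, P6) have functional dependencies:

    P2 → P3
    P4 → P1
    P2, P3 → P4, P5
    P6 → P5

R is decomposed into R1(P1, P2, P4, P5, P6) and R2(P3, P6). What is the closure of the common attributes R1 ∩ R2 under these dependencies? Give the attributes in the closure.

R1 ∩ R2 = {P6}.
P6 → P5 applies, adding P5
Closure: {P5, P6}.

P5, P6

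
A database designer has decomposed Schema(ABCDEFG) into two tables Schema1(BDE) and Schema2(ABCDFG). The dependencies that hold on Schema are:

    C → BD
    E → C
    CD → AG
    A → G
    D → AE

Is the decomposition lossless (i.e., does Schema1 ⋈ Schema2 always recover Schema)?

Yes

Common attributes: Schema1 ∩ Schema2 = {BD}.
Closure of {BD}: D → AE applies, adding AE; E → C applies, adding C; CD → AG applies, adding G. So (BD)⁺ = {ABCDEG}.
This closure contains every attribute of Schema1, so Schema1 ∩ Schema2 → Schema1. The join is lossless.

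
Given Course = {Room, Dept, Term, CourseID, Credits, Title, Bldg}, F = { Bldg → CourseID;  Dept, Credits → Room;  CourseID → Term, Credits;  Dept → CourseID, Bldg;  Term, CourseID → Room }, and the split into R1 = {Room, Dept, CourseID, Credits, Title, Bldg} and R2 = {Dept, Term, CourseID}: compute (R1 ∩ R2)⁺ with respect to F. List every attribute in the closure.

Room, Dept, Term, CourseID, Credits, Bldg

R1 ∩ R2 = {Dept, CourseID}.
CourseID → Term, Credits applies, adding Term, Credits
Dept → CourseID, Bldg applies, adding Bldg
Term, CourseID → Room applies, adding Room
Closure: {Room, Dept, Term, CourseID, Credits, Bldg}.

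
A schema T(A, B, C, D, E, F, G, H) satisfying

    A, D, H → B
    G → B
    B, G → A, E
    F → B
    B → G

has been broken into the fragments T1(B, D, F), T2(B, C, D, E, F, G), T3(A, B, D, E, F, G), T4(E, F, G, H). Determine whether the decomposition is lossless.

No

Chase test. Columns are A, B, C, D, E, F, G, H; row i has aⱼ where attribute j ∈ Ti, else bᵢⱼ.
Initial tableau (one row per fragment):
  row 1: b11 a2 b13 a4 b15 a6 b17 b18
  row 2: b21 a2 a3 a4 a5 a6 a7 b28
  row 3: a1 a2 b33 a4 a5 a6 a7 b38
  row 4: b41 b42 b43 b44 a5 a6 a7 a8
Rows 2 and 4 agree on G; apply G→B and equate their B entries.
Rows 2 and 3 agree on B, G; apply B, G→A, E and equate their A, E entries.
Rows 2 and 4 agree on B, G; apply B, G→A, E and equate their A, E entries.
Rows 1 and 2 agree on B; apply B→G and equate their G entries.
Rows 1 and 2 agree on B, G; apply B, G→A, E and equate their A, E entries.
No row becomes fully distinguished — the join is lossy.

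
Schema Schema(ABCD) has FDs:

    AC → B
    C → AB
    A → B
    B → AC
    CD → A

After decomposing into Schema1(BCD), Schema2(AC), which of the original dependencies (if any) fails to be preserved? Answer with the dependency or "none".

AC → B: restricted closure across fragments reaches B.
C → AB: restricted closure across fragments reaches AB.
A → B: restricted closure across fragments reaches B.
B → AC: restricted closure across fragments reaches AC.
CD → A: restricted closure across fragments reaches A.
Every dependency is enforceable on the fragments, so the decomposition is dependency-preserving.

none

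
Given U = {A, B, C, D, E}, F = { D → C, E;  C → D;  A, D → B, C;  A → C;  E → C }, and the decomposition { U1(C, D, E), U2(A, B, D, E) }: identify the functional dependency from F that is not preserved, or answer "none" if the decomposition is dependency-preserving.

none

D → C, E lies within U1.
C → D lies within U1.
A, D → B, C: restricted closure across fragments reaches B, C.
A → C: restricted closure across fragments reaches C.
E → C lies within U1.
Every dependency is enforceable on the fragments, so the decomposition is dependency-preserving.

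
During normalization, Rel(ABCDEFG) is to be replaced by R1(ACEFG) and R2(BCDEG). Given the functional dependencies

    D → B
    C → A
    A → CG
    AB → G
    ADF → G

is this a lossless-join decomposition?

No

Common attributes: R1 ∩ R2 = {CEG}.
Closure of {CEG}: C → A applies, adding A. So (CEG)⁺ = {ACEG}.
The closure contains neither all of R1 = {ACEFG} nor all of R2 = {BCDEG}, so the common attributes are not a superkey of either fragment. The join is lossy.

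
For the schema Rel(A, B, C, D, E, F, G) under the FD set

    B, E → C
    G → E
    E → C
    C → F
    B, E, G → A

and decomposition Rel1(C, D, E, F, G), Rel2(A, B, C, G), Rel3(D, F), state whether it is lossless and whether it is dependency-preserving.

lossy but dependency-preserving

Lossless test (chase): Rows 1 and 2 agree on G; apply G→E and equate their E entries. Rows 1 and 2 agree on C; apply C→F and equate their F entries. No row becomes fully distinguished — the join is lossy.
Dependency preservation: B, E → C; B, E, G → A are not contained in any single fragment, but the restricted closure of each left-hand side across the fragments still reaches the right-hand side; the remaining FDs each lie inside some fragment. All dependencies are preserved.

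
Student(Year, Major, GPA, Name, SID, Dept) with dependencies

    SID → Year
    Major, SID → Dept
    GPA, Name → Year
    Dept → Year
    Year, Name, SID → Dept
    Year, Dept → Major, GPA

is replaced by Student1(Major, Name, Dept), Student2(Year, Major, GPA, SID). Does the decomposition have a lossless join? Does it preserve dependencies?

Lossless test: (Major)⁺ = {Major}, which is a superkey of neither fragment — lossy.
Dependency preservation: the restricted closure of {Major, SID} across the fragments never reaches {Dept}, so Major, SID → Dept cannot be enforced without a join — not preserved.

lossy and not dependency-preserving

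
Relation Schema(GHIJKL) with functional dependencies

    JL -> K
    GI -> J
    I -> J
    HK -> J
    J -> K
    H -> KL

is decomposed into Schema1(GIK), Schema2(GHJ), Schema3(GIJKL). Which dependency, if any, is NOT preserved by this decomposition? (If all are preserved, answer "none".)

H -> KL

Check H → KL: no single fragment contains all of {HKL}, and the restricted closure of {H} across the fragments never reaches {KL}.
JL → K is preserved.
GI → J is preserved.
I → J is preserved.
HK → J is preserved.
J → K is preserved.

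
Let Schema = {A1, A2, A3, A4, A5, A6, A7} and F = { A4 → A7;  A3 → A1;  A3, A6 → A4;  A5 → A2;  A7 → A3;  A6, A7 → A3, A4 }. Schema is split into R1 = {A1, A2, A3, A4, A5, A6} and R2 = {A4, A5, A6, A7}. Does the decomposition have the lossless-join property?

Common attributes: R1 ∩ R2 = {A4, A5, A6}.
Closure of {A4, A5, A6}: A4 → A7 applies, adding A7; A5 → A2 applies, adding A2; A7 → A3 applies, adding A3; A3 → A1 applies, adding A1. So (A4, A5, A6)⁺ = {A1, A2, A3, A4, A5, A6, A7}.
This closure contains every attribute of R1, so R1 ∩ R2 → R1. The join is lossless.

Yes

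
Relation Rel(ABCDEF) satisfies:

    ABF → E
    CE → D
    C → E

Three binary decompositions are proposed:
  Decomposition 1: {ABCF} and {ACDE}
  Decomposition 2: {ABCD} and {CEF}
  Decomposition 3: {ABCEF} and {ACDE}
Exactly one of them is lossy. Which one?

Decomposition 1: common = {AC}, closure = {ACDE} → lossless.
Decomposition 2: common = {C}, closure = {CDE} → lossy.
Decomposition 3: common = {ACE}, closure = {ACDE} → lossless.

Decomposition 2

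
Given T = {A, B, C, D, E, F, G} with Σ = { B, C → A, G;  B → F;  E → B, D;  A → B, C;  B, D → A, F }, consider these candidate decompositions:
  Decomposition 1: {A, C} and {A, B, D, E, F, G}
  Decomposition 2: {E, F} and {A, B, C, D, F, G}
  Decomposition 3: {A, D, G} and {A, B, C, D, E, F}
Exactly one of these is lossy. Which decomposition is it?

Decomposition 2

Decomposition 1: common = {A}, closure = {A, B, C, F, G} → lossless.
Decomposition 2: common = {F}, closure = {F} → lossy.
Decomposition 3: common = {A, D}, closure = {A, B, C, D, F, G} → lossless.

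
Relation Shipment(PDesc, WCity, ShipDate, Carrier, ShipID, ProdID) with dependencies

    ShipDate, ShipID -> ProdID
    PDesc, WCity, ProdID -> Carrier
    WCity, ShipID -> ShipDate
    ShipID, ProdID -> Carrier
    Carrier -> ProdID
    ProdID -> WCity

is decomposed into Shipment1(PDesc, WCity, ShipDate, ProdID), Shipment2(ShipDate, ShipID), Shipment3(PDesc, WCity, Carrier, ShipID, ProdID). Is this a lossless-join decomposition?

Chase test. Columns are PDesc, WCity, ShipDate, Carrier, ShipID, ProdID; row i has aⱼ where attribute j ∈ Shipmenti, else bᵢⱼ.
Initial tableau (one row per fragment):
  row 1: a1 a2 a3 b14 b15 a6
  row 2: b21 b22 a3 b24 a5 b26
  row 3: a1 a2 b33 a4 a5 a6
Rows 1 and 3 agree on PDesc, WCity, ProdID; apply PDesc, WCity, ProdID→Carrier and equate their Carrier entries.
No row becomes fully distinguished — the join is lossy.

No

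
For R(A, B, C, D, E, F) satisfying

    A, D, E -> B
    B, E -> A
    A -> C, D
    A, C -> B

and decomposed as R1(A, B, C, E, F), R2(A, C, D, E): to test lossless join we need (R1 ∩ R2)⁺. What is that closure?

R1 ∩ R2 = {A, C, E}.
A → C, D applies, adding D
A, C → B applies, adding B
Closure: {A, B, C, D, E}.

A, B, C, D, E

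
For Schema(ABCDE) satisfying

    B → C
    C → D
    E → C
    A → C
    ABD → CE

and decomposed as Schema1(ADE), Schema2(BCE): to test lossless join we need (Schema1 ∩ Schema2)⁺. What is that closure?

Schema1 ∩ Schema2 = {E}.
E → C applies, adding C
C → D applies, adding D
Closure: {CDE}.

CDE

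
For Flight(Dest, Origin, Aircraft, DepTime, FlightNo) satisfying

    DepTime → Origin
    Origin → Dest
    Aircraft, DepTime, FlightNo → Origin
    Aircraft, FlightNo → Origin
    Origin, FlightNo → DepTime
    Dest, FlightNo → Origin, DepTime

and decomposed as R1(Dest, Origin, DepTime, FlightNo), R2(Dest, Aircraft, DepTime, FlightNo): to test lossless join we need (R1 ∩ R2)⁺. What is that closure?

R1 ∩ R2 = {Dest, DepTime, FlightNo}.
DepTime → Origin applies, adding Origin
Closure: {Dest, Origin, DepTime, FlightNo}.

Dest, Origin, DepTime, FlightNo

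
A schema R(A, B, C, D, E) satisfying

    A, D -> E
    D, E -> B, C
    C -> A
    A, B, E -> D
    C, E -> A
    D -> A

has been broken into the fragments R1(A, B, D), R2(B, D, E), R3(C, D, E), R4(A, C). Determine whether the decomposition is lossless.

Yes

Chase test. Columns are A, B, C, D, E; row i has aⱼ where attribute j ∈ Ri, else bᵢⱼ.
Initial tableau (one row per fragment):
  row 1: a1 a2 b13 a4 b15
  row 2: b21 a2 b23 a4 a5
  row 3: b31 b32 a3 a4 a5
  row 4: a1 b42 a3 b44 b45
Rows 2 and 3 agree on D, E; apply D, E→B, C and equate their B, C entries.
Rows 2 and 3 agree on C; apply C→A and equate their A entries.
Rows 2 and 4 agree on C; apply C→A and equate their A entries.
Rows 1 and 2 agree on A, D; apply A, D→E and equate their E entries.
Rows 1 and 2 agree on D, E; apply D, E→B, C and equate their B, C entries.
Row 1 is now all distinguished symbols — the join is lossless.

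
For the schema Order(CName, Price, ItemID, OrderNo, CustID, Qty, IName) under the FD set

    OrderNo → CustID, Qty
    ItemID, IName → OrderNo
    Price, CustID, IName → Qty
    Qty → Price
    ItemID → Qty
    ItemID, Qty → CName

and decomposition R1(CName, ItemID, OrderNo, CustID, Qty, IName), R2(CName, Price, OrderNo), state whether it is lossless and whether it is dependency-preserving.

Lossless test: (CName, OrderNo)⁺ = {CName, Price, OrderNo, CustID, Qty}, which contains all of one fragment — lossless.
Dependency preservation: the restricted closure of {Price, CustID, IName} across the fragments never reaches {Qty}, so Price, CustID, IName → Qty cannot be enforced without a join — not preserved.

lossless but not dependency-preserving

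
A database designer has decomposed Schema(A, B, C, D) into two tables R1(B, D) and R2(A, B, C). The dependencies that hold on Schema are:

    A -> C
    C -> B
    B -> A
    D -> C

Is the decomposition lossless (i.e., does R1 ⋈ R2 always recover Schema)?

Common attributes: R1 ∩ R2 = {B}.
Closure of {B}: B → A applies, adding A; A → C applies, adding C. So (B)⁺ = {A, B, C}.
This closure contains every attribute of R2, so R1 ∩ R2 → R2. The join is lossless.

Yes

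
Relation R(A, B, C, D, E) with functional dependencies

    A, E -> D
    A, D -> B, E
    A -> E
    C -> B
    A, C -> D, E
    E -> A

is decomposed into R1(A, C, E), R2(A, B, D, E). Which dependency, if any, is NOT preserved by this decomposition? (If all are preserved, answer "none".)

Check C → B: no single fragment contains all of {B, C}, and the restricted closure of {C} across the fragments never reaches {B}.
A, E → D is preserved.
A, D → B, E is preserved.
A → E is preserved.
A, C → D, E is preserved.
E → A is preserved.

C -> B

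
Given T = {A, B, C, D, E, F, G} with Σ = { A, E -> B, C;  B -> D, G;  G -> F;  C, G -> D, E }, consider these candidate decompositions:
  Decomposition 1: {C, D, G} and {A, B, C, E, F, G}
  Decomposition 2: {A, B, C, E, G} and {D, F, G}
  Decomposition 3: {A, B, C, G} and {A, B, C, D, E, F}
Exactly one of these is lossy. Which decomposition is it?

Decomposition 1: common = {C, G}, closure = {C, D, E, F, G} → lossless.
Decomposition 2: common = {G}, closure = {F, G} → lossy.
Decomposition 3: common = {A, B, C}, closure = {A, B, C, D, E, F, G} → lossless.

Decomposition 2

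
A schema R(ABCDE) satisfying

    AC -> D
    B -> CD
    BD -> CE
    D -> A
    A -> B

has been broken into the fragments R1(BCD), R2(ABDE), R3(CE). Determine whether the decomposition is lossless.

Chase test. Columns are ABCDE; row i has aⱼ where attribute j ∈ Ri, else bᵢⱼ.
Initial tableau (one row per fragment):
  row 1: b11 a2 a3 a4 b15
  row 2: a1 a2 b23 a4 a5
  row 3: b31 b32 a3 b34 a5
Rows 1 and 2 agree on B; apply B→CD and equate their CD entries.
Rows 1 and 2 agree on BD; apply BD→CE and equate their CE entries.
Rows 1 and 2 agree on D; apply D→A and equate their A entries.
Row 1 is now all distinguished symbols — the join is lossless.

Yes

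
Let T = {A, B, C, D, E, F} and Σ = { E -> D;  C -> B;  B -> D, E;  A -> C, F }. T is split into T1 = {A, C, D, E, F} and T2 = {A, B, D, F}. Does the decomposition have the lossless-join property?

Common attributes: T1 ∩ T2 = {A, D, F}.
Closure of {A, D, F}: A → C, F applies, adding C; C → B applies, adding B; B → D, E applies, adding E. So (A, D, F)⁺ = {A, B, C, D, E, F}.
This closure contains every attribute of T1, so T1 ∩ T2 → T1. The join is lossless.

Yes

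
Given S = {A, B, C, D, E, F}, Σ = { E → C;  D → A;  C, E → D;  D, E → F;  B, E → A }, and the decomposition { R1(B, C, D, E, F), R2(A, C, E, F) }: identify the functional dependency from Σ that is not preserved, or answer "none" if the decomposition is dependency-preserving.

Check D → A: no single fragment contains all of {A, D}, and the restricted closure of {D} across the fragments never reaches {A}.
E → C is preserved.
C, E → D is preserved.
D, E → F is preserved.
B, E → A is preserved.

D → A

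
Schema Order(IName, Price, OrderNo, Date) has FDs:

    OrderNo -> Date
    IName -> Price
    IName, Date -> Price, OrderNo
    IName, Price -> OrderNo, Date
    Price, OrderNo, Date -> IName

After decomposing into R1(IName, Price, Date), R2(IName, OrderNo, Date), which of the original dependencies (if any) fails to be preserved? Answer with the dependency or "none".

Price, OrderNo, Date -> IName

Check Price, OrderNo, Date → IName: no single fragment contains all of {IName, Price, OrderNo, Date}, and the restricted closure of {Price, OrderNo, Date} across the fragments never reaches {IName}.
OrderNo → Date is preserved.
IName → Price is preserved.
IName, Date → Price, OrderNo is preserved.
IName, Price → OrderNo, Date is preserved.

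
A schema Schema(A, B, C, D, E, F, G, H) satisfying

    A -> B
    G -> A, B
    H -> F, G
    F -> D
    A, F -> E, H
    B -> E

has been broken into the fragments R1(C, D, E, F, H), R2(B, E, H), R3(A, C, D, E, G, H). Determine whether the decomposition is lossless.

Yes

Chase test. Columns are A, B, C, D, E, F, G, H; row i has aⱼ where attribute j ∈ Ri, else bᵢⱼ.
Initial tableau (one row per fragment):
  row 1: b11 b12 a3 a4 a5 a6 b17 a8
  row 2: b21 a2 b23 b24 a5 b26 b27 a8
  row 3: a1 b32 a3 a4 a5 b36 a7 a8
Rows 1 and 2 agree on H; apply H→F, G and equate their F, G entries.
Rows 1 and 3 agree on H; apply H→F, G and equate their F, G entries.
Rows 1 and 2 agree on F; apply F→D and equate their D entries.
Rows 1 and 2 agree on G; apply G→A, B and equate their A, B entries.
Rows 1 and 3 agree on G; apply G→A, B and equate their A, B entries.
Row 1 is now all distinguished symbols — the join is lossless.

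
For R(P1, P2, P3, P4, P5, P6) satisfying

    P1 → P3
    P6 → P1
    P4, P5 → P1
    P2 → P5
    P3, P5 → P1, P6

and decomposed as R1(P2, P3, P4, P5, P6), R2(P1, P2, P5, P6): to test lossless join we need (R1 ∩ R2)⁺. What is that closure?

P1, P2, P3, P5, P6

R1 ∩ R2 = {P2, P5, P6}.
P6 → P1 applies, adding P1
P1 → P3 applies, adding P3
Closure: {P1, P2, P3, P5, P6}.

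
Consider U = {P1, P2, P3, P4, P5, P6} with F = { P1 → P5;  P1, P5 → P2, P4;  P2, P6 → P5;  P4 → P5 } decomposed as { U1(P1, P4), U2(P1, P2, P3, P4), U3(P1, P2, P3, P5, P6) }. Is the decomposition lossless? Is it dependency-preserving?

Lossless test (chase): Rows 1 and 2 agree on P1; apply P1→P5 and equate their P5 entries. Rows 1 and 3 agree on P1; apply P1→P5 and equate their P5 entries. Rows 1 and 2 agree on P1, P5; apply P1, P5→P2, P4 and equate their P2, P4 entries. Rows 1 and 3 agree on P1, P5; apply P1, P5→P2, P4 and equate their P2, P4 entries. Row 3 is now all distinguished symbols — the join is lossless.
Dependency preservation: the restricted closure of {P4} across the fragments never reaches {P5}, so P4 → P5 cannot be enforced without a join — not preserved.

lossless but not dependency-preserving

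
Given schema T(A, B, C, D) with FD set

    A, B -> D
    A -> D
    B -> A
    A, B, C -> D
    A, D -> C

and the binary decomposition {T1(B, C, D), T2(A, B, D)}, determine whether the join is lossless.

Yes

Common attributes: T1 ∩ T2 = {B, D}.
Closure of {B, D}: B → A applies, adding A; A, D → C applies, adding C. So (B, D)⁺ = {A, B, C, D}.
This closure contains every attribute of T1, so T1 ∩ T2 → T1. The join is lossless.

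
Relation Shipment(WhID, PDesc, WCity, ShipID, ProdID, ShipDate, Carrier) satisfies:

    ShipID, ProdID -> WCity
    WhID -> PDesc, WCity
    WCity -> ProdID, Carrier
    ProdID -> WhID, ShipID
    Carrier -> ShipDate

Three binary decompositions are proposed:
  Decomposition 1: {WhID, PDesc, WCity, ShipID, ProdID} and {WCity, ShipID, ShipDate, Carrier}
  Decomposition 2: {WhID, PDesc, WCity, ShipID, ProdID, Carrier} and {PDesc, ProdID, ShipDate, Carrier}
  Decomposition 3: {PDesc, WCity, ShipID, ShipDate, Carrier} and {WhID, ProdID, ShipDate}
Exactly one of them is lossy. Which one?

Decomposition 3

Decomposition 1: common = {WCity, ShipID}, closure = {WhID, PDesc, WCity, ShipID, ProdID, ShipDate, Carrier} → lossless.
Decomposition 2: common = {PDesc, ProdID, Carrier}, closure = {WhID, PDesc, WCity, ShipID, ProdID, ShipDate, Carrier} → lossless.
Decomposition 3: common = {ShipDate}, closure = {ShipDate} → lossy.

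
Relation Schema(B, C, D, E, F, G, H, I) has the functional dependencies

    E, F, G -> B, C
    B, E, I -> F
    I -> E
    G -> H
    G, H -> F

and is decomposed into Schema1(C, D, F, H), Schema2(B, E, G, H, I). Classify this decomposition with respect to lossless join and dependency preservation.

Lossless test: (H)⁺ = {H}, which is a superkey of neither fragment — lossy.
Dependency preservation: the restricted closure of {E, F, G} across the fragments never reaches {B, C}, so E, F, G → B, C cannot be enforced without a join — not preserved.

lossy and not dependency-preserving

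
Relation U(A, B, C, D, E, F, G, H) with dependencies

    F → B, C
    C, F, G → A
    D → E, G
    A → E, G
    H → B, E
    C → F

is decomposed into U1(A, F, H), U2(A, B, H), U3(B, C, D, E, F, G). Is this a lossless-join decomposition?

No

Chase test. Columns are A, B, C, D, E, F, G, H; row i has aⱼ where attribute j ∈ Ui, else bᵢⱼ.
Initial tableau (one row per fragment):
  row 1: a1 b12 b13 b14 b15 a6 b17 a8
  row 2: a1 a2 b23 b24 b25 b26 b27 a8
  row 3: b31 a2 a3 a4 a5 a6 a7 b38
Rows 1 and 3 agree on F; apply F→B, C and equate their B, C entries.
Rows 1 and 2 agree on A; apply A→E, G and equate their E, G entries.
No row becomes fully distinguished — the join is lossy.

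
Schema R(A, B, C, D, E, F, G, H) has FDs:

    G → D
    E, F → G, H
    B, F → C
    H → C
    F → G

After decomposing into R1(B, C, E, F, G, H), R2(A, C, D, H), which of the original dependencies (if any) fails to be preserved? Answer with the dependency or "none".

G → D

Check G → D: no single fragment contains all of {D, G}, and the restricted closure of {G} across the fragments never reaches {D}.
E, F → G, H is preserved.
B, F → C is preserved.
H → C is preserved.
F → G is preserved.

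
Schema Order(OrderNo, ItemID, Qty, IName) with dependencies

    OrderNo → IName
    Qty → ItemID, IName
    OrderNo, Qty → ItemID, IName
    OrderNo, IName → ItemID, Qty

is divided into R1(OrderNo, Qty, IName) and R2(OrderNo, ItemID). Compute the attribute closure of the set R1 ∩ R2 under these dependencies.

OrderNo, ItemID, Qty, IName

R1 ∩ R2 = {OrderNo}.
OrderNo → IName applies, adding IName
OrderNo, IName → ItemID, Qty applies, adding ItemID, Qty
Closure: {OrderNo, ItemID, Qty, IName}.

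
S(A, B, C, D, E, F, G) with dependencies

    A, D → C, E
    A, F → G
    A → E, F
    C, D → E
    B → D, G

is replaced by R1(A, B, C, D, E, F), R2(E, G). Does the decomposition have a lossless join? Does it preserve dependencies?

Lossless test: (E)⁺ = {E}, which is a superkey of neither fragment — lossy.
Dependency preservation: the restricted closure of {A, F} across the fragments never reaches {G}, so A, F → G cannot be enforced without a join — not preserved.

lossy and not dependency-preserving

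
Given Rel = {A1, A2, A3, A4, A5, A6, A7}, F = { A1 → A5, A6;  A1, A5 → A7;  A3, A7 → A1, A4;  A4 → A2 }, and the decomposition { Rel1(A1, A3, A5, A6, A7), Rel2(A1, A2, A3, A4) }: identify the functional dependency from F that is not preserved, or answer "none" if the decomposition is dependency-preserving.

none

A1 → A5, A6 lies within Rel1.
A1, A5 → A7 lies within Rel1.
A3, A7 → A1, A4: restricted closure across fragments reaches A1, A4.
A4 → A2 lies within Rel2.
Every dependency is enforceable on the fragments, so the decomposition is dependency-preserving.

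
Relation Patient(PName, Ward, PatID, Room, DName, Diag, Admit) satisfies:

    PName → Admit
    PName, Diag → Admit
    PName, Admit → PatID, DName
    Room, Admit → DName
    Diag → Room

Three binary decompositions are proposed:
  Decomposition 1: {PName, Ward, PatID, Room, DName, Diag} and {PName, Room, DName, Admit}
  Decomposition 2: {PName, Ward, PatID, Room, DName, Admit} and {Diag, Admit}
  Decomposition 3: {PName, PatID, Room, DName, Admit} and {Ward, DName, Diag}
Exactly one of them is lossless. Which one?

Decomposition 1: common = {PName, Room, DName}, closure = {PName, PatID, Room, DName, Admit} → lossless.
Decomposition 2: common = {Admit}, closure = {Admit} → lossy.
Decomposition 3: common = {DName}, closure = {DName} → lossy.

Decomposition 1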